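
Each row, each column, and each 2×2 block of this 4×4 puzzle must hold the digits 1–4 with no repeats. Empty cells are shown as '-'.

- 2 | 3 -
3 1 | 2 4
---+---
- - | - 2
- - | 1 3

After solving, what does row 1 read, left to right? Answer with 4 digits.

4231

row 1, column 1 = 4: row 1 has {2,3}; col 1 has {3}; box has {1,2,3} → only 4 remains.
row 1, column 4 = 1: row 1 has {2,3,4}; col 4 has {2,3,4}; box has {2,3,4} → only 1 remains.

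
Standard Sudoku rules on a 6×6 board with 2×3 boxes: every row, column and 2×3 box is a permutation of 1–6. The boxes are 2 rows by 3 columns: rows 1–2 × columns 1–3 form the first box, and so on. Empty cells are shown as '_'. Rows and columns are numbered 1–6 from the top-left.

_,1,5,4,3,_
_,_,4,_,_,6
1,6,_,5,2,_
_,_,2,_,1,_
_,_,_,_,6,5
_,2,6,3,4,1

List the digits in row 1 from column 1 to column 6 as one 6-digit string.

615432

r1c6 = 2: row 1 has {1,3,4,5}; col 6 has {1,5,6}; box has {3,4,6} → only 2 remains.
r2c2 = 3 (sole candidate).
r2c4 = 1 (sole candidate).
r2c5 = 5 (sole candidate).
r3c3 = 3 (sole candidate).
r3c6 = 4 (sole candidate).
r4c4 = 6 (sole candidate).
r4c6 = 3 (sole candidate).
r5c2 = 4 (sole candidate).
r5c3 = 1 (sole candidate).
r5c4 = 2 (sole candidate).
r6c1 = 5 (sole candidate).
r1c1 = 6: row 1 has {1,2,3,4,5}; col 1 has {1,5}; box has {1,3,4,5} → only 6 remains.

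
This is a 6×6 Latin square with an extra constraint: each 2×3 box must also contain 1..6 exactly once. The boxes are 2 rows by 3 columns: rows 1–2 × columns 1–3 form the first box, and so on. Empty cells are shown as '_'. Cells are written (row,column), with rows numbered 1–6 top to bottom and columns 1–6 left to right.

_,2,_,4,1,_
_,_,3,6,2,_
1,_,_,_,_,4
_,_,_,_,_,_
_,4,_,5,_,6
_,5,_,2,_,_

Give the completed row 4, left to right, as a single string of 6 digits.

(2,2) = 1 (sole candidate).
(2,6) = 5 (sole candidate).
(3,4) = 3 (sole candidate).
(4,4) = 1: row 4 has {}; col 4 has {2,3,4,5,6}; box has {3,4} → only 1 remains.
(4,6) = 2: row 4 has {1}; col 6 has {4,5,6}; box has {1,3,4} → only 2 remains.
(5,5) = 3 (sole candidate).
(6,5) = 4 (sole candidate).
(6,6) = 1 (sole candidate).
(1,6) = 3 (sole candidate).
(2,1) = 4 (sole candidate).
(3,2) = 6 (sole candidate).
(3,5) = 5 (sole candidate).
(4,2) = 3: row 4 has {1,2}; col 2 has {1,2,4,5,6}; box has {1,6} → only 3 remains.
(4,5) = 6: row 4 has {1,2,3}; col 5 has {1,2,3,4,5}; box has {1,2,3,4,5} → only 6 remains.
(5,1) = 2 (sole candidate).
(5,3) = 1 (sole candidate).
(6,3) = 6 (sole candidate).
(1,3) = 5 (sole candidate).
(3,3) = 2 (sole candidate).
(4,1) = 5: row 4 has {1,2,3,6}; col 1 has {1,2,4}; box has {1,2,3,6} → only 5 remains.
(4,3) = 4: row 4 has {1,2,3,5,6}; col 3 has {1,2,3,5,6}; box has {1,2,3,5,6} → only 4 remains.

534162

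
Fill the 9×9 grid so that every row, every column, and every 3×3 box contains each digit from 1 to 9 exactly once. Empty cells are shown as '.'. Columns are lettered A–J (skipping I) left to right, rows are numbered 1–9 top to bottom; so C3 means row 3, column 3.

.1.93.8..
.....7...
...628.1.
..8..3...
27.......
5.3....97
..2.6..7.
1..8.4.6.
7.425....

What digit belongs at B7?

8

F1 = 5 (sole candidate).
C1 = 7 (hidden single in row 1).
G3 = 7 (hidden single in row 3).
E6 = 8 (hidden single in row 6).
E8 = 7 (hidden single in row 8).
D4 = 7 (hidden single in row 4).
B9 = 6 (hidden single in row 9).
B6 = 4 (sole candidate).
D6 = 1 (sole candidate).
D7 = 3 (sole candidate).
D2 = 4 (sole candidate).
E2 = 1 (sole candidate).
B4 = 9 (sole candidate).
E4 = 4 (sole candidate).
D5 = 5 (sole candidate).
E5 = 9 (sole candidate).
F5 = 6 (sole candidate).
F6 = 2 (sole candidate).
G6 = 6 (sole candidate).
A4 = 6 (sole candidate).
C5 = 1 (sole candidate).
A1 = 4 (sole candidate).
H1 = 2 (sole candidate).
J1 = 6 (sole candidate).
H4 = 5 (sole candidate).
H2 = 3 (sole candidate).
H9 = 8 (sole candidate).
H5 = 4 (sole candidate).
G5 = 3 (sole candidate).
J5 = 8 (sole candidate).
B2 = 2 (hidden single in row 2).
C2 = 6 (hidden single in row 2).
A2 = 8 (hidden single in row 2).
A7 = 9 (sole candidate).
F7 = 1 (sole candidate).
C8 = 5 (sole candidate).
F9 = 9 (sole candidate).
G9 = 1 (sole candidate).
J9 = 3 (sole candidate).
A3 = 3 (sole candidate).
B3 = 5 (sole candidate).
C3 = 9 (sole candidate).
J3 = 4 (sole candidate).
G4 = 2 (sole candidate).
J4 = 1 (sole candidate).
B7 = 8: row 7 has {1,2,3,6,7,9}; col 2 has {1,2,4,5,6,7,9}; box has {1,2,4,5,6,7,9} → only 8 remains.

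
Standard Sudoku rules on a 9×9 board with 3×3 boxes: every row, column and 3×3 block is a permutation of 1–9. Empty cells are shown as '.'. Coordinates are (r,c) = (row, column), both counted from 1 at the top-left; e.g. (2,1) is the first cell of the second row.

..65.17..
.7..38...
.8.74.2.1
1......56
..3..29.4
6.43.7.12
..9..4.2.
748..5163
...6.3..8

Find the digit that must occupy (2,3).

1

(1,9) = 9: row 1 has {1,5,6,7}; col 9 has {1,2,3,4,6,8}; box has {1,2,7} → only 9 remains.
(2,8) = 4: row 2 has {3,7,8}; col 8 has {1,2,5,6}; box has {1,2,7,9} → only 4 remains.
(2,9) = 5: row 2 has {3,4,7,8}; col 9 has {1,2,3,4,6,8,9}; box has {1,2,4,7,9} → only 5 remains.
(3,3) = 5: row 3 has {1,2,4,7,8}; col 3 has {3,4,6,8,9}; box has {6,7,8} → only 5 remains.
(3,8) = 3: row 3 has {1,2,4,5,7,8}; col 8 has {1,2,4,5,6}; box has {1,2,4,5,7,9} → only 3 remains.
(4,6) = 9: row 4 has {1,5,6}; col 6 has {1,2,3,4,5,7,8}; box has {2,3,7} → only 9 remains.
(5,2) = 5: row 5 has {2,3,4,9}; col 2 has {4,7,8}; box has {1,3,4,6} → only 5 remains.
(6,2) = 9: row 6 has {1,2,3,4,6,7}; col 2 has {4,5,7,8}; box has {1,3,4,5,6} → only 9 remains.
(6,7) = 8: row 6 has {1,2,3,4,6,7,9}; col 7 has {1,2,7,9}; box has {1,2,4,5,6,9} → only 8 remains.
(7,7) = 5: row 7 has {2,4,9}; col 7 has {1,2,7,8,9}; box has {1,2,3,6,8} → only 5 remains.
(7,9) = 7: row 7 has {2,4,5,9}; col 9 has {1,2,3,4,5,6,8,9}; box has {1,2,3,5,6,8} → only 7 remains.
(9,7) = 4: row 9 has {3,6,8}; col 7 has {1,2,5,7,8,9}; box has {1,2,3,5,6,7,8} → only 4 remains.
(9,8) = 9: row 9 has {3,4,6,8}; col 8 has {1,2,3,4,5,6}; box has {1,2,3,4,5,6,7,8} → only 9 remains.
(1,5) = 2: row 1 has {1,5,6,7,9}; col 5 has {3,4}; box has {1,3,4,5,7,8} → only 2 remains.
(1,8) = 8: row 1 has {1,2,5,6,7,9}; col 8 has {1,2,3,4,5,6,9}; box has {1,2,3,4,5,7,9} → only 8 remains.
(2,4) = 9: row 2 has {3,4,5,7,8}; col 4 has {3,5,6,7}; box has {1,2,3,4,5,7,8} → only 9 remains.
(2,7) = 6: row 2 has {3,4,5,7,8,9}; col 7 has {1,2,4,5,7,8,9}; box has {1,2,3,4,5,7,8,9} → only 6 remains.
(3,1) = 9: row 3 has {1,2,3,4,5,7,8}; col 1 has {1,6,7}; box has {5,6,7,8} → only 9 remains.
(3,6) = 6: row 3 has {1,2,3,4,5,7,8,9}; col 6 has {1,2,3,4,5,7,8,9}; box has {1,2,3,4,5,7,8,9} → only 6 remains.
(4,2) = 2: row 4 has {1,5,6,9}; col 2 has {4,5,7,8,9}; box has {1,3,4,5,6,9} → only 2 remains.
(4,3) = 7: row 4 has {1,2,5,6,9}; col 3 has {3,4,5,6,8,9}; box has {1,2,3,4,5,6,9} → only 7 remains.
(4,5) = 8: row 4 has {1,2,5,6,7,9}; col 5 has {2,3,4}; box has {2,3,7,9} → only 8 remains.
(4,7) = 3: row 4 has {1,2,5,6,7,8,9}; col 7 has {1,2,4,5,6,7,8,9}; box has {1,2,4,5,6,8,9} → only 3 remains.
(5,1) = 8: row 5 has {2,3,4,5,9}; col 1 has {1,6,7,9}; box has {1,2,3,4,5,6,7,9} → only 8 remains.
(5,4) = 1: row 5 has {2,3,4,5,8,9}; col 4 has {3,5,6,7,9}; box has {2,3,7,8,9} → only 1 remains.
(5,5) = 6: row 5 has {1,2,3,4,5,8,9}; col 5 has {2,3,4,8}; box has {1,2,3,7,8,9} → only 6 remains.
(5,8) = 7: row 5 has {1,2,3,4,5,6,8,9}; col 8 has {1,2,3,4,5,6,8,9}; box has {1,2,3,4,5,6,8,9} → only 7 remains.
(6,5) = 5: row 6 has {1,2,3,4,6,7,8,9}; col 5 has {2,3,4,6,8}; box has {1,2,3,6,7,8,9} → only 5 remains.
(7,1) = 3: row 7 has {2,4,5,7,9}; col 1 has {1,6,7,8,9}; box has {4,7,8,9} → only 3 remains.
(7,4) = 8: row 7 has {2,3,4,5,7,9}; col 4 has {1,3,5,6,7,9}; box has {3,4,5,6} → only 8 remains.
(7,5) = 1: row 7 has {2,3,4,5,7,8,9}; col 5 has {2,3,4,5,6,8}; box has {3,4,5,6,8} → only 1 remains.
(8,4) = 2: row 8 has {1,3,4,5,6,7,8}; col 4 has {1,3,5,6,7,8,9}; box has {1,3,4,5,6,8} → only 2 remains.
(8,5) = 9: row 8 has {1,2,3,4,5,6,7,8}; col 5 has {1,2,3,4,5,6,8}; box has {1,2,3,4,5,6,8} → only 9 remains.
(9,2) = 1: row 9 has {3,4,6,8,9}; col 2 has {2,4,5,7,8,9}; box has {3,4,7,8,9} → only 1 remains.
(9,3) = 2: row 9 has {1,3,4,6,8,9}; col 3 has {3,4,5,6,7,8,9}; box has {1,3,4,7,8,9} → only 2 remains.
(9,5) = 7: row 9 has {1,2,3,4,6,8,9}; col 5 has {1,2,3,4,5,6,8,9}; box has {1,2,3,4,5,6,8,9} → only 7 remains.
(1,1) = 4: row 1 has {1,2,5,6,7,8,9}; col 1 has {1,3,6,7,8,9}; box has {5,6,7,8,9} → only 4 remains.
(1,2) = 3: row 1 has {1,2,4,5,6,7,8,9}; col 2 has {1,2,4,5,7,8,9}; box has {4,5,6,7,8,9} → only 3 remains.
(2,1) = 2: row 2 has {3,4,5,6,7,8,9}; col 1 has {1,3,4,6,7,8,9}; box has {3,4,5,6,7,8,9} → only 2 remains.
(2,3) = 1: row 2 has {2,3,4,5,6,7,8,9}; col 3 has {2,3,4,5,6,7,8,9}; box has {2,3,4,5,6,7,8,9} → only 1 remains.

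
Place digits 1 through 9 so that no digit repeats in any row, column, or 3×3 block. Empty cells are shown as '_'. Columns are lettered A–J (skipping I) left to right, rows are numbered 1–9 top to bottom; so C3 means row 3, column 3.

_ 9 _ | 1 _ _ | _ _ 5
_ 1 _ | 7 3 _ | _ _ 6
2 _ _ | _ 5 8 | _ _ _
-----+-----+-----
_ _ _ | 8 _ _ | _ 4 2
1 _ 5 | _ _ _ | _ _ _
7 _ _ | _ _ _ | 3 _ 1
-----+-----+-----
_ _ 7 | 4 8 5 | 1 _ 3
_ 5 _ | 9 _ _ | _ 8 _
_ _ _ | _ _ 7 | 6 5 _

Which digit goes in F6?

D3 = 6: row 3 has {2,5,8}; col 4 has {1,4,7,8,9}; box has {1,3,5,7,8} → only 6 remains.
A2 = 5: in row 2, 5 can only go here (every other open cell in that row sees a 5).
H3 = 1: in row 3, 1 can only go here (every other open cell in that row sees a 1).
G4 = 5: in row 4, 5 can only go here (every other open cell in that row sees a 5).
E4 = 7: in row 4, 7 can only go here (every other open cell in that row sees a 7).
F4 = 1: in row 4, 1 can only go here (every other open cell in that row sees a 1).
D6 = 5: in row 6, 5 can only go here (every other open cell in that row sees a 5).
B3 = 7: in column 2, 7 can only go here (every other open cell in that column sees a 7).
C3 = 3: in row 3, 3 can only go here (every other open cell in that row sees a 3).
H1 = 3: in row 1, 3 can only go here (every other open cell in that row sees a 3).
G1 = 7: in row 1, 7 can only go here (every other open cell in that row sees a 7).
J8 = 7: in row 8, 7 can only go here (every other open cell in that row sees a 7).
H5 = 7: in row 5, 7 can only go here (every other open cell in that row sees a 7).
H6 = 6: in column 8, 6 can only go here (every other open cell in that column sees a 6).
J5 = 8: in column 9, 8 can only go here (every other open cell in that column sees an 8).
G5 = 9: row 5 has {1,5,7,8}; col 7 has {1,3,5,6,7}; box has {1,2,3,4,5,6,7,8} → only 9 remains.
G3 = 4: row 3 has {1,2,3,5,6,7,8}; col 7 has {1,3,5,6,7,9}; box has {1,3,5,6,7} → only 4 remains.
J3 = 9: row 3 has {1,2,3,4,5,6,7,8}; col 9 has {1,2,3,5,6,7,8}; box has {1,3,4,5,6,7} → only 9 remains.
G8 = 2: row 8 has {5,7,8,9}; col 7 has {1,3,4,5,6,7,9}; box has {1,3,5,6,7,8} → only 2 remains.
J9 = 4: row 9 has {5,6,7}; col 9 has {1,2,3,5,6,7,8,9}; box has {1,2,3,5,6,7,8} → only 4 remains.
G2 = 8: row 2 has {1,3,5,6,7}; col 7 has {1,2,3,4,5,6,7,9}; box has {1,3,4,5,6,7,9} → only 8 remains.
H2 = 2: row 2 has {1,3,5,6,7,8}; col 8 has {1,3,4,5,6,7,8}; box has {1,3,4,5,6,7,8,9} → only 2 remains.
H7 = 9: row 7 has {1,3,4,5,7,8}; col 8 has {1,2,3,4,5,6,7,8}; box has {1,2,3,4,5,6,7,8} → only 9 remains.
C2 = 4: row 2 has {1,2,3,5,6,7,8}; col 3 has {3,5,7}; box has {1,2,3,5,7,9} → only 4 remains.
F2 = 9: row 2 has {1,2,3,4,5,6,7,8}; col 6 has {1,5,7,8}; box has {1,3,5,6,7,8} → only 9 remains.
A7 = 6: row 7 has {1,3,4,5,7,8,9}; col 1 has {1,2,5,7}; box has {5,7} → only 6 remains.
B7 = 2: row 7 has {1,3,4,5,6,7,8,9}; col 2 has {1,5,7,9}; box has {5,6,7} → only 2 remains.
C8 = 1: row 8 has {2,5,7,8,9}; col 3 has {3,4,5,7}; box has {2,5,6,7} → only 1 remains.
E8 = 6: row 8 has {1,2,5,7,8,9}; col 5 has {3,5,7,8}; box has {4,5,7,8,9} → only 6 remains.
F8 = 3: row 8 has {1,2,5,6,7,8,9}; col 6 has {1,5,7,8,9}; box has {4,5,6,7,8,9} → only 3 remains.
D9 = 2: row 9 has {4,5,6,7}; col 4 has {1,4,5,6,7,8,9}; box has {3,4,5,6,7,8,9} → only 2 remains.
E9 = 1: row 9 has {2,4,5,6,7}; col 5 has {3,5,6,7,8}; box has {2,3,4,5,6,7,8,9} → only 1 remains.
A1 = 8: row 1 has {1,3,5,7,9}; col 1 has {1,2,5,6,7}; box has {1,2,3,4,5,7,9} → only 8 remains.
C1 = 6: row 1 has {1,3,5,7,8,9}; col 3 has {1,3,4,5,7}; box has {1,2,3,4,5,7,8,9} → only 6 remains.
C4 = 9: row 4 has {1,2,4,5,7,8}; col 3 has {1,3,4,5,6,7}; box has {1,5,7} → only 9 remains.
D5 = 3: row 5 has {1,5,7,8,9}; col 4 has {1,2,4,5,6,7,8,9}; box has {1,5,7,8} → only 3 remains.
A8 = 4: row 8 has {1,2,3,5,6,7,8,9}; col 1 has {1,2,5,6,7,8}; box has {1,2,5,6,7} → only 4 remains.
C9 = 8: row 9 has {1,2,4,5,6,7}; col 3 has {1,3,4,5,6,7,9}; box has {1,2,4,5,6,7} → only 8 remains.
A4 = 3: row 4 has {1,2,4,5,7,8,9}; col 1 has {1,2,4,5,6,7,8}; box has {1,5,7,9} → only 3 remains.
B4 = 6: row 4 has {1,2,3,4,5,7,8,9}; col 2 has {1,2,5,7,9}; box has {1,3,5,7,9} → only 6 remains.
B5 = 4: row 5 has {1,3,5,7,8,9}; col 2 has {1,2,5,6,7,9}; box has {1,3,5,6,7,9} → only 4 remains.
E5 = 2: row 5 has {1,3,4,5,7,8,9}; col 5 has {1,3,5,6,7,8}; box has {1,3,5,7,8} → only 2 remains.
F5 = 6: row 5 has {1,2,3,4,5,7,8,9}; col 6 has {1,3,5,7,8,9}; box has {1,2,3,5,7,8} → only 6 remains.
B6 = 8: row 6 has {1,3,5,6,7}; col 2 has {1,2,4,5,6,7,9}; box has {1,3,4,5,6,7,9} → only 8 remains.
C6 = 2: row 6 has {1,3,5,6,7,8}; col 3 has {1,3,4,5,6,7,8,9}; box has {1,3,4,5,6,7,8,9} → only 2 remains.
F6 = 4: row 6 has {1,2,3,5,6,7,8}; col 6 has {1,3,5,6,7,8,9}; box has {1,2,3,5,6,7,8} → only 4 remains.

4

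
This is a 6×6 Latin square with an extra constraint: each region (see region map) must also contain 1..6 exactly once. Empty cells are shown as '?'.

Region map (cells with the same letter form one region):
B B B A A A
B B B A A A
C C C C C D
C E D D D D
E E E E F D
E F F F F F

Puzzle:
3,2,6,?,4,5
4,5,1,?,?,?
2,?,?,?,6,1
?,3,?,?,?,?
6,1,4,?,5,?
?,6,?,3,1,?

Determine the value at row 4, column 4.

4

row 1, column 4 = 1: row 1 has {2,3,4,5,6}; col 4 has {3}; region has {4,5} → only 1 remains.
row 3, column 2 = 4: row 3 has {1,2,6}; col 2 has {1,2,3,5,6}; region has {2,6} → only 4 remains.
row 3, column 4 = 5: row 3 has {1,2,4,6}; col 4 has {1,3}; region has {2,4,6} → only 5 remains.
row 4, column 1 = 1: row 4 has {3}; col 1 has {2,3,4,6}; region has {2,4,5,6} → only 1 remains.
row 4, column 5 = 2: row 4 has {1,3}; col 5 has {1,4,5,6}; region has {1} → only 2 remains.
row 5, column 4 = 2: row 5 has {1,4,5,6}; col 4 has {1,3,5}; region has {1,3,4,6} → only 2 remains.
row 5, column 6 = 3: row 5 has {1,2,4,5,6}; col 6 has {1,5}; region has {1,2} → only 3 remains.
row 6, column 1 = 5: row 6 has {1,3,6}; col 1 has {1,2,3,4,6}; region has {1,2,3,4,6} → only 5 remains.
row 6, column 3 = 2: row 6 has {1,3,5,6}; col 3 has {1,4,6}; region has {1,3,5,6} → only 2 remains.
row 6, column 6 = 4: row 6 has {1,2,3,5,6}; col 6 has {1,3,5}; region has {1,2,3,5,6} → only 4 remains.
row 2, column 4 = 6: row 2 has {1,4,5}; col 4 has {1,2,3,5}; region has {1,4,5} → only 6 remains.
row 2, column 5 = 3: row 2 has {1,4,5,6}; col 5 has {1,2,4,5,6}; region has {1,4,5,6} → only 3 remains.
row 2, column 6 = 2: row 2 has {1,3,4,5,6}; col 6 has {1,3,4,5}; region has {1,3,4,5,6} → only 2 remains.
row 3, column 3 = 3: row 3 has {1,2,4,5,6}; col 3 has {1,2,4,6}; region has {1,2,4,5,6} → only 3 remains.
row 4, column 3 = 5: row 4 has {1,2,3}; col 3 has {1,2,3,4,6}; region has {1,2,3} → only 5 remains.
row 4, column 4 = 4: row 4 has {1,2,3,5}; col 4 has {1,2,3,5,6}; region has {1,2,3,5} → only 4 remains.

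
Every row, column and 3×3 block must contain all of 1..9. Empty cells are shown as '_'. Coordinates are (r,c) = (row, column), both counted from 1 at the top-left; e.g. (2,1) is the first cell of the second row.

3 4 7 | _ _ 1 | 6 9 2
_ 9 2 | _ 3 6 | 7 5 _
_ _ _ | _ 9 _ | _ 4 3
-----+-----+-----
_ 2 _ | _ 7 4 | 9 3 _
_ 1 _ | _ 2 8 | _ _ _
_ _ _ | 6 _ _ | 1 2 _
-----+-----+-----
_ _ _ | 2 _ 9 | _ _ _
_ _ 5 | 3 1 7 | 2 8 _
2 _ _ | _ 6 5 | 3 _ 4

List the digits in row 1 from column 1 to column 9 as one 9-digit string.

347581692

(3,6) = 2: row 3 has {3,4,9}; col 6 has {1,4,5,6,7,8,9}; box has {1,3,6,9} → only 2 remains.
(3,7) = 8: row 3 has {2,3,4,9}; col 7 has {1,2,3,6,7,9}; box has {2,3,4,5,6,7,9} → only 8 remains.
(6,5) = 5: row 6 has {1,2,6}; col 5 has {1,2,3,6,7,9}; box has {2,4,6,7,8} → only 5 remains.
(6,6) = 3: row 6 has {1,2,5,6}; col 6 has {1,2,4,5,6,7,8,9}; box has {2,4,5,6,7,8} → only 3 remains.
(7,7) = 5: row 7 has {2,9}; col 7 has {1,2,3,6,7,8,9}; box has {2,3,4,8} → only 5 remains.
(8,2) = 6: row 8 has {1,2,3,5,7,8}; col 2 has {1,2,4,9}; box has {2,5} → only 6 remains.
(8,9) = 9: row 8 has {1,2,3,5,6,7,8}; col 9 has {2,3,4}; box has {2,3,4,5,8} → only 9 remains.
(9,4) = 8: row 9 has {2,3,4,5,6}; col 4 has {2,3,6}; box has {1,2,3,5,6,7,9} → only 8 remains.
(1,4) = 5: row 1 has {1,2,3,4,6,7,9}; col 4 has {2,3,6,8}; box has {1,2,3,6,9} → only 5 remains.
(1,5) = 8: row 1 has {1,2,3,4,5,6,7,9}; col 5 has {1,2,3,5,6,7,9}; box has {1,2,3,5,6,9} → only 8 remains.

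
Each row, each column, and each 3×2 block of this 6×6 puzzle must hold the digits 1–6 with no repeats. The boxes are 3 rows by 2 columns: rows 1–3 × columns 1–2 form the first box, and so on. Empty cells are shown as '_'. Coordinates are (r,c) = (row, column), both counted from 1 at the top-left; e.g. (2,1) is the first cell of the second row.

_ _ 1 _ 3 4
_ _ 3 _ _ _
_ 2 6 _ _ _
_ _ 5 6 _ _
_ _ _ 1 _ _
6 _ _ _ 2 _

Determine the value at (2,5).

(1,1) = 5: row 1 has {1,3,4}; col 1 has {6}; box has {2} → only 5 remains.
(1,2) = 6: row 1 has {1,3,4,5}; col 2 has {2}; box has {2,5} → only 6 remains.
(1,4) = 2: row 1 has {1,3,4,5,6}; col 4 has {1,6}; box has {1,3,6} → only 2 remains.
(6,3) = 4: row 6 has {2,6}; col 3 has {1,3,5,6}; box has {1,5,6} → only 4 remains.
(6,4) = 3: row 6 has {2,4,6}; col 4 has {1,2,6}; box has {1,4,5,6} → only 3 remains.
(5,3) = 2: row 5 has {1}; col 3 has {1,3,4,5,6}; box has {1,3,4,5,6} → only 2 remains.
(2,6) = 2: in row 2, 2 can only go here (every other open cell in that row sees a 2).
(2,5) = 6: in row 2, 6 can only go here (every other open cell in that row sees a 6).

6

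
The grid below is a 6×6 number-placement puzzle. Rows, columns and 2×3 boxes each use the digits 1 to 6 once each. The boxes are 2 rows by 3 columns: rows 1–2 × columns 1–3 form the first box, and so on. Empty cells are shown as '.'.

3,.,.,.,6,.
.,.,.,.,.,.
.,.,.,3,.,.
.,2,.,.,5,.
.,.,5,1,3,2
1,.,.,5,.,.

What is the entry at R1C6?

R6C5 = 4 (sole candidate).
R6C6 = 6 (sole candidate).
R6C2 = 3 (sole candidate).
R6C3 = 2 (sole candidate).
R1C4 = 2 (hidden single in row 1).
R2C4 = 4 (sole candidate).
R2C5 = 1 (sole candidate).
R3C5 = 2 (sole candidate).
R4C4 = 6 (sole candidate).
R1C6 = 5: row 1 has {2,3,6}; col 6 has {2,6}; box has {1,2,4,6} → only 5 remains.

5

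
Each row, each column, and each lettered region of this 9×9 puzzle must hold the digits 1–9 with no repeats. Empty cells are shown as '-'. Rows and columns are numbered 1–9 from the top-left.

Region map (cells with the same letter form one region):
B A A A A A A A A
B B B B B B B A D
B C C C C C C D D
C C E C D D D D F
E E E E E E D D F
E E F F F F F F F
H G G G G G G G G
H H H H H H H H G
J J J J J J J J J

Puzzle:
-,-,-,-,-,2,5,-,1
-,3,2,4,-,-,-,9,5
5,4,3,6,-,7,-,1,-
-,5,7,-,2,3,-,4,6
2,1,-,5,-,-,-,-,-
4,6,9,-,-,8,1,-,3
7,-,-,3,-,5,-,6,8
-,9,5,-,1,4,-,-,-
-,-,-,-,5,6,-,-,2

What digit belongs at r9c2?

7

r2c6 = 1: row 2 has {2,3,4,5,9}; col 6 has {2,3,4,5,6,7,8}; region has {2,3,4,5} → only 1 remains.
r3c9 = 9: row 3 has {1,3,4,5,6,7}; col 9 has {1,2,3,5,6,8}; region has {1,2,3,4,5} → only 9 remains.
r4c7 = 8: row 4 has {2,3,4,5,6,7}; col 7 has {1,5}; region has {1,2,3,4,5,9} → only 8 remains.
r5c3 = 8: row 5 has {1,2,5}; col 3 has {2,3,5,7,9}; region has {1,2,4,5,6,7} → only 8 remains.
r5c6 = 9: row 5 has {1,2,5,8}; col 6 has {1,2,3,4,5,6,7,8}; region has {1,2,4,5,6,7,8} → only 9 remains.
r5c8 = 7: row 5 has {1,2,5,8,9}; col 8 has {1,4,6,9}; region has {1,2,3,4,5,8,9} → only 7 remains.
r5c9 = 4: row 5 has {1,2,5,7,8,9}; col 9 has {1,2,3,5,6,8,9}; region has {1,3,6,8,9} → only 4 remains.
r6c5 = 7: row 6 has {1,3,4,6,8,9}; col 5 has {1,2,5}; region has {1,3,4,6,8,9} → only 7 remains.
r7c2 = 2: row 7 has {3,5,6,7,8}; col 2 has {1,3,4,5,6,9}; region has {3,5,6,8} → only 2 remains.
r8c9 = 7: row 8 has {1,4,5,9}; col 9 has {1,2,3,4,5,6,8,9}; region has {2,3,5,6,8} → only 7 remains.
r3c5 = 8: row 3 has {1,3,4,5,6,7,9}; col 5 has {1,2,5,7}; region has {3,4,5,6,7} → only 8 remains.
r3c7 = 2: row 3 has {1,3,4,5,6,7,8,9}; col 7 has {1,5,8}; region has {3,4,5,6,7,8} → only 2 remains.
r5c5 = 3: row 5 has {1,2,4,5,7,8,9}; col 5 has {1,2,5,7,8}; region has {1,2,4,5,6,7,8,9} → only 3 remains.
r5c7 = 6: row 5 has {1,2,3,4,5,7,8,9}; col 7 has {1,2,5,8}; region has {1,2,3,4,5,7,8,9} → only 6 remains.
r6c4 = 2: row 6 has {1,3,4,6,7,8,9}; col 4 has {3,4,5,6}; region has {1,3,4,6,7,8,9} → only 2 remains.
r6c8 = 5: row 6 has {1,2,3,4,6,7,8,9}; col 8 has {1,4,6,7,9}; region has {1,2,3,4,6,7,8,9} → only 5 remains.
r8c4 = 8: row 8 has {1,4,5,7,9}; col 4 has {2,3,4,5,6}; region has {1,4,5,7,9} → only 8 remains.
r8c7 = 3: row 8 has {1,4,5,7,8,9}; col 7 has {1,2,5,6,8}; region has {1,4,5,7,8,9} → only 3 remains.
r8c8 = 2: row 8 has {1,3,4,5,7,8,9}; col 8 has {1,4,5,6,7,9}; region has {1,3,4,5,7,8,9} → only 2 remains.
r1c4 = 7: row 1 has {1,2,5}; col 4 has {2,3,4,5,6,8}; region has {1,2,5,9} → only 7 remains.
r2c5 = 6: row 2 has {1,2,3,4,5,9}; col 5 has {1,2,3,5,7,8}; region has {1,2,3,4,5} → only 6 remains.
r2c7 = 7: row 2 has {1,2,3,4,5,6,9}; col 7 has {1,2,3,5,6,8}; region has {1,2,3,4,5,6} → only 7 remains.
r8c1 = 6: row 8 has {1,2,3,4,5,7,8,9}; col 1 has {2,4,5,7}; region has {1,2,3,4,5,7,8,9} → only 6 remains.
r1c2 = 8: row 1 has {1,2,5,7}; col 2 has {1,2,3,4,5,6,9}; region has {1,2,5,7,9} → only 8 remains.
r1c5 = 4: row 1 has {1,2,5,7,8}; col 5 has {1,2,3,5,6,7,8}; region has {1,2,5,7,8,9} → only 4 remains.
r1c8 = 3: row 1 has {1,2,4,5,7,8}; col 8 has {1,2,4,5,6,7,9}; region has {1,2,4,5,7,8,9} → only 3 remains.
r2c1 = 8: row 2 has {1,2,3,4,5,6,7,9}; col 1 has {2,4,5,6,7}; region has {1,2,3,4,5,6,7} → only 8 remains.
r7c5 = 9: row 7 has {2,3,5,6,7,8}; col 5 has {1,2,3,4,5,6,7,8}; region has {2,3,5,6,7,8} → only 9 remains.
r7c7 = 4: row 7 has {2,3,5,6,7,8,9}; col 7 has {1,2,3,5,6,7,8}; region has {2,3,5,6,7,8,9} → only 4 remains.
r9c2 = 7: row 9 has {2,5,6}; col 2 has {1,2,3,4,5,6,8,9}; region has {2,5,6} → only 7 remains.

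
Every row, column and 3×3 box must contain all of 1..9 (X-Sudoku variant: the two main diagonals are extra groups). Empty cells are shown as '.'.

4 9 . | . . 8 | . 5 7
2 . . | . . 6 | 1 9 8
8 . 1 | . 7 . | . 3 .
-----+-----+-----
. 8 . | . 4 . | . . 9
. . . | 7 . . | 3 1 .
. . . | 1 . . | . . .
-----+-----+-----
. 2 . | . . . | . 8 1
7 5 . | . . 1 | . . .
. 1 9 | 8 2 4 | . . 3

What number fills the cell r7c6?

7

r2c2 = 7: row 2 has {1,2,6,8,9}; col 2 has {1,2,5,8,9}; box has {1,2,4,8,9}; main diagonal has {1,3,4} → only 7 remains.
r3c2 = 6: row 3 has {1,3,7,8}; col 2 has {1,2,5,7,8,9}; box has {1,2,4,7,8,9} → only 6 remains.
r5c2 = 4: row 5 has {1,3,7}; col 2 has {1,2,5,6,7,8,9}; box has {8} → only 4 remains.
r6c2 = 3: row 6 has {1}; col 2 has {1,2,4,5,6,7,8,9}; box has {4,8} → only 3 remains.
r9c1 = 6: row 9 has {1,2,3,4,8,9}; col 1 has {2,4,7,8}; box has {1,2,5,7,9}; anti-diagonal has {1,5,7,9} → only 6 remains.
r9c8 = 7: row 9 has {1,2,3,4,6,8,9}; col 8 has {1,3,5,8,9}; box has {1,3,8} → only 7 remains.
r1c3 = 3: row 1 has {4,5,7,8,9}; col 3 has {1,9}; box has {1,2,4,6,7,8,9} → only 3 remains.
r1c4 = 2: row 1 has {3,4,5,7,8,9}; col 4 has {1,7,8}; box has {6,7,8} → only 2 remains.
r1c5 = 1: row 1 has {2,3,4,5,7,8,9}; col 5 has {2,4,7}; box has {2,6,7,8} → only 1 remains.
r1c7 = 6: row 1 has {1,2,3,4,5,7,8,9}; col 7 has {1,3}; box has {1,3,5,7,8,9} → only 6 remains.
r2c3 = 5: row 2 has {1,2,6,7,8,9}; col 3 has {1,3,9}; box has {1,2,3,4,6,7,8,9} → only 5 remains.
r2c5 = 3: row 2 has {1,2,5,6,7,8,9}; col 5 has {1,2,4,7}; box has {1,2,6,7,8} → only 3 remains.
r5c5 = 8: row 5 has {1,3,4,7}; col 5 has {1,2,3,4,7}; box has {1,4,7}; main diagonal has {1,3,4,7}; anti-diagonal has {1,5,6,7,9} → only 8 remains.
r7c1 = 3: row 7 has {1,2,8}; col 1 has {2,4,6,7,8}; box has {1,2,5,6,7,9} → only 3 remains.
r7c3 = 4: row 7 has {1,2,3,8}; col 3 has {1,3,5,9}; box has {1,2,3,5,6,7,9}; anti-diagonal has {1,5,6,7,8,9} → only 4 remains.
r8c3 = 8: row 8 has {1,5,7}; col 3 has {1,3,4,5,9}; box has {1,2,3,4,5,6,7,9} → only 8 remains.
r9c7 = 5: row 9 has {1,2,3,4,6,7,8,9}; col 7 has {1,3,6}; box has {1,3,7,8} → only 5 remains.
r2c4 = 4: row 2 has {1,2,3,5,6,7,8,9}; col 4 has {1,2,7,8}; box has {1,2,3,6,7,8} → only 4 remains.
r3c7 = 2: row 3 has {1,3,6,7,8}; col 7 has {1,3,5,6}; box has {1,3,5,6,7,8,9}; anti-diagonal has {1,4,5,6,7,8,9} → only 2 remains.
r3c9 = 4: row 3 has {1,2,3,6,7,8}; col 9 has {1,3,7,8,9}; box has {1,2,3,5,6,7,8,9} → only 4 remains.
r4c6 = 3: row 4 has {4,8,9}; col 6 has {1,4,6,8}; box has {1,4,7,8}; anti-diagonal has {1,2,4,5,6,7,8,9} → only 3 remains.
r4c7 = 7: row 4 has {3,4,8,9}; col 7 has {1,2,3,5,6}; box has {1,3,9} → only 7 remains.
r7c7 = 9: row 7 has {1,2,3,4,8}; col 7 has {1,2,3,5,6,7}; box has {1,3,5,7,8}; main diagonal has {1,3,4,7,8} → only 9 remains.
r8c7 = 4: row 8 has {1,5,7,8}; col 7 has {1,2,3,5,6,7,9}; box has {1,3,5,7,8,9} → only 4 remains.
r6c7 = 8: row 6 has {1,3}; col 7 has {1,2,3,4,5,6,7,9}; box has {1,3,7,9} → only 8 remains.
r4c1 = 1: in row 4, 1 can only go here (every other open cell in that row sees a 1).
r4c4 = 5: in row 4, 5 can only go here (every other open cell in that row sees a 5).
r3c4 = 9: row 3 has {1,2,3,4,6,7,8}; col 4 has {1,2,4,5,7,8}; box has {1,2,3,4,6,7,8} → only 9 remains.
r3c6 = 5: row 3 has {1,2,3,4,6,7,8,9}; col 6 has {1,3,4,6,8}; box has {1,2,3,4,6,7,8,9} → only 5 remains.
r6c6 = 2: row 6 has {1,3,8}; col 6 has {1,3,4,5,6,8}; box has {1,3,4,5,7,8}; main diagonal has {1,3,4,5,7,8,9} → only 2 remains.
r7c4 = 6: row 7 has {1,2,3,4,8,9}; col 4 has {1,2,4,5,7,8,9}; box has {1,2,4,8} → only 6 remains.
r7c5 = 5: row 7 has {1,2,3,4,6,8,9}; col 5 has {1,2,3,4,7,8}; box has {1,2,4,6,8} → only 5 remains.
r7c6 = 7: row 7 has {1,2,3,4,5,6,8,9}; col 6 has {1,2,3,4,5,6,8}; box has {1,2,4,5,6,8} → only 7 remains.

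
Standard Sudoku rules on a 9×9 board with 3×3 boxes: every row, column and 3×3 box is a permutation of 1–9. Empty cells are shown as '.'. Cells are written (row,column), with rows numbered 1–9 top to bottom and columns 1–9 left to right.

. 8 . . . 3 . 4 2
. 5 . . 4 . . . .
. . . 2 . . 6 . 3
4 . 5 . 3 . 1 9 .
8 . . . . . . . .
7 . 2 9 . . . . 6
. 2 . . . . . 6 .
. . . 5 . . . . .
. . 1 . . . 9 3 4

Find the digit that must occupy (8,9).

(4,2) = 6: row 4 has {1,3,4,5,9}; col 2 has {2,5,8}; box has {2,4,5,7,8} → only 6 remains.
(9,2) = 7: row 9 has {1,3,4,9}; col 2 has {2,5,6,8}; box has {1,2} → only 7 remains.
(2,1) = 2: in row 2, 2 can only go here (every other open cell in that row sees a 2).
(2,3) = 3: in row 2, 3 can only go here (every other open cell in that row sees a 3).
(5,3) = 9: row 5 has {8}; col 3 has {1,2,3,5}; box has {2,4,5,6,7,8} → only 9 remains.
(4,6) = 2: in row 4, 2 can only go here (every other open cell in that row sees a 2).
(9,5) = 2: in row 9, 2 can only go here (every other open cell in that row sees a 2).
(9,1) = 5: in row 9, 5 can only go here (every other open cell in that row sees a 5).
(7,4) = 3: in column 4, 3 can only go here (every other open cell in that column sees a 3).
(7,1) = 9: row 7 has {2,3,6}; col 1 has {2,4,5,7,8}; box has {1,2,5,7} → only 9 remains.
(3,1) = 1: row 3 has {2,3,6}; col 1 has {2,4,5,7,8,9}; box has {2,3,5,8} → only 1 remains.
(1,1) = 6: row 1 has {2,3,4,8}; col 1 has {1,2,4,5,7,8,9}; box has {1,2,3,5,8} → only 6 remains.
(1,3) = 7: row 1 has {2,3,4,6,8}; col 3 has {1,2,3,5,9}; box has {1,2,3,5,6,8} → only 7 remains.
(1,4) = 1: row 1 has {2,3,4,6,7,8}; col 4 has {2,3,5,9}; box has {2,3,4} → only 1 remains.
(1,7) = 5: row 1 has {1,2,3,4,6,7,8}; col 7 has {1,6,9}; box has {2,3,4,6} → only 5 remains.
(3,3) = 4: row 3 has {1,2,3,6}; col 3 has {1,2,3,5,7,9}; box has {1,2,3,5,6,7,8} → only 4 remains.
(7,3) = 8: row 7 has {2,3,6,9}; col 3 has {1,2,3,4,5,7,9}; box has {1,2,5,7,9} → only 8 remains.
(7,7) = 7: row 7 has {2,3,6,8,9}; col 7 has {1,5,6,9}; box has {3,4,6,9} → only 7 remains.
(8,1) = 3: row 8 has {5}; col 1 has {1,2,4,5,6,7,8,9}; box has {1,2,5,7,8,9} → only 3 remains.
(8,2) = 4: row 8 has {3,5}; col 2 has {2,5,6,7,8}; box has {1,2,3,5,7,8,9} → only 4 remains.
(8,3) = 6: row 8 has {3,4,5}; col 3 has {1,2,3,4,5,7,8,9}; box has {1,2,3,4,5,7,8,9} → only 6 remains.
(1,5) = 9: row 1 has {1,2,3,4,5,6,7,8}; col 5 has {2,3,4}; box has {1,2,3,4} → only 9 remains.
(2,7) = 8: row 2 has {2,3,4,5}; col 7 has {1,5,6,7,9}; box has {2,3,4,5,6} → only 8 remains.
(3,2) = 9: row 3 has {1,2,3,4,6}; col 2 has {2,4,5,6,7,8}; box has {1,2,3,4,5,6,7,8} → only 9 remains.
(3,8) = 7: row 3 has {1,2,3,4,6,9}; col 8 has {3,4,6,9}; box has {2,3,4,5,6,8} → only 7 remains.
(7,5) = 1: row 7 has {2,3,6,7,8,9}; col 5 has {2,3,4,9}; box has {2,3,5} → only 1 remains.
(7,6) = 4: row 7 has {1,2,3,6,7,8,9}; col 6 has {2,3}; box has {1,2,3,5} → only 4 remains.
(7,9) = 5: row 7 has {1,2,3,4,6,7,8,9}; col 9 has {2,3,4,6}; box has {3,4,6,7,9} → only 5 remains.
(8,7) = 2: row 8 has {3,4,5,6}; col 7 has {1,5,6,7,8,9}; box has {3,4,5,6,7,9} → only 2 remains.
(2,8) = 1: row 2 has {2,3,4,5,8}; col 8 has {3,4,6,7,9}; box has {2,3,4,5,6,7,8} → only 1 remains.
(2,9) = 9: row 2 has {1,2,3,4,5,8}; col 9 has {2,3,4,5,6}; box has {1,2,3,4,5,6,7,8} → only 9 remains.
(5,9) = 7: row 5 has {8,9}; col 9 has {2,3,4,5,6,9}; box has {1,6,9} → only 7 remains.
(8,8) = 8: row 8 has {2,3,4,5,6}; col 8 has {1,3,4,6,7,9}; box has {2,3,4,5,6,7,9} → only 8 remains.
(8,9) = 1: row 8 has {2,3,4,5,6,8}; col 9 has {2,3,4,5,6,7,9}; box has {2,3,4,5,6,7,8,9} → only 1 remains.

1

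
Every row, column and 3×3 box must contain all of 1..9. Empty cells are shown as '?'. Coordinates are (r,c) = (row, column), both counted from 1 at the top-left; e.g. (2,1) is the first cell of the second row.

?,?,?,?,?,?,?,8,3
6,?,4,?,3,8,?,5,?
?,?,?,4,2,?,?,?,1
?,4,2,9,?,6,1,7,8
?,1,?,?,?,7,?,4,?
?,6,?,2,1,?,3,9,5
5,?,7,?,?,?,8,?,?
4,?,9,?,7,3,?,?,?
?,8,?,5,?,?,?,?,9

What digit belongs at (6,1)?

(3,8) = 6: row 3 has {1,2,4}; col 8 has {4,5,7,8,9}; box has {1,3,5,8} → only 6 remains.
(4,1) = 3: row 4 has {1,2,4,6,7,8,9}; col 1 has {4,5,6}; box has {1,2,4,6} → only 3 remains.
(4,5) = 5: row 4 has {1,2,3,4,6,7,8,9}; col 5 has {1,2,3,7}; box has {1,2,6,7,9} → only 5 remains.
(5,5) = 8: row 5 has {1,4,7}; col 5 has {1,2,3,5,7}; box has {1,2,5,6,7,9} → only 8 remains.
(6,3) = 8: row 6 has {1,2,3,5,6,9}; col 3 has {2,4,7,9}; box has {1,2,3,4,6} → only 8 remains.
(6,6) = 4: row 6 has {1,2,3,5,6,8,9}; col 6 has {3,6,7,8}; box has {1,2,5,6,7,8,9} → only 4 remains.
(8,2) = 2: row 8 has {3,4,7,9}; col 2 has {1,4,6,8}; box has {4,5,7,8,9} → only 2 remains.
(8,8) = 1: row 8 has {2,3,4,7,9}; col 8 has {4,5,6,7,8,9}; box has {8,9} → only 1 remains.
(8,9) = 6: row 8 has {1,2,3,4,7,9}; col 9 has {1,3,5,8,9}; box has {1,8,9} → only 6 remains.
(9,1) = 1: row 9 has {5,8,9}; col 1 has {3,4,5,6}; box has {2,4,5,7,8,9} → only 1 remains.
(9,6) = 2: row 9 has {1,5,8,9}; col 6 has {3,4,6,7,8}; box has {3,5,7} → only 2 remains.
(9,8) = 3: row 9 has {1,2,5,8,9}; col 8 has {1,4,5,6,7,8,9}; box has {1,6,8,9} → only 3 remains.
(5,1) = 9: row 5 has {1,4,7,8}; col 1 has {1,3,4,5,6}; box has {1,2,3,4,6,8} → only 9 remains.
(5,3) = 5: row 5 has {1,4,7,8,9}; col 3 has {2,4,7,8,9}; box has {1,2,3,4,6,8,9} → only 5 remains.
(5,4) = 3: row 5 has {1,4,5,7,8,9}; col 4 has {2,4,5,9}; box has {1,2,4,5,6,7,8,9} → only 3 remains.
(5,9) = 2: row 5 has {1,3,4,5,7,8,9}; col 9 has {1,3,5,6,8,9}; box has {1,3,4,5,7,8,9} → only 2 remains.
(6,1) = 7: row 6 has {1,2,3,4,5,6,8,9}; col 1 has {1,3,4,5,6,9}; box has {1,2,3,4,5,6,8,9} → only 7 remains.

7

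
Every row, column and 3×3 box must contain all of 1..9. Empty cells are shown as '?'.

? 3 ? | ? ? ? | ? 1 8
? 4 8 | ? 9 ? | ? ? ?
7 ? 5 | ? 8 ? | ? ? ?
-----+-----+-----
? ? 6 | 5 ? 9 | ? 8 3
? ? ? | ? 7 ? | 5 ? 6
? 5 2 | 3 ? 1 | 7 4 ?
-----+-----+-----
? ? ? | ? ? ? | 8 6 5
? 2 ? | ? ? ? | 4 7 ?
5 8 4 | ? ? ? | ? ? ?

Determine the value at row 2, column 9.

row 1, column 3 = 9: row 1 has {1,3,8}; col 3 has {2,4,5,6,8}; box has {3,4,5,7,8} → only 9 remains.
row 6, column 5 = 6: row 6 has {1,2,3,4,5,7}; col 5 has {7,8,9}; box has {1,3,5,7,9} → only 6 remains.
row 6, column 9 = 9: row 6 has {1,2,3,4,5,6,7}; col 9 has {3,5,6,8}; box has {3,4,5,6,7,8} → only 9 remains.
row 8, column 9 = 1: row 8 has {2,4,7}; col 9 has {3,5,6,8,9}; box has {4,5,6,7,8} → only 1 remains.
row 9, column 9 = 2: row 9 has {4,5,8}; col 9 has {1,3,5,6,8,9}; box has {1,4,5,6,7,8} → only 2 remains.
row 2, column 9 = 7: row 2 has {4,8,9}; col 9 has {1,2,3,5,6,8,9}; box has {1,8} → only 7 remains.

7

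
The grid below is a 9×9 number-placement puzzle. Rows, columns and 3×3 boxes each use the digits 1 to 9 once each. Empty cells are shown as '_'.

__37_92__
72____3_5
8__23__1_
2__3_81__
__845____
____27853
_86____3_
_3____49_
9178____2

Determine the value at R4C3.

5

R8C1 = 5: row 8 has {3,4,9}; col 1 has {2,7,8,9}; box has {1,3,6,7,8,9} → only 5 remains.
R8C3 = 2: row 8 has {3,4,5,9}; col 3 has {3,6,7,8}; box has {1,3,5,6,7,8,9} → only 2 remains.
R9C8 = 6: row 9 has {1,2,7,8,9}; col 8 has {1,3,5,9}; box has {2,3,4,9} → only 6 remains.
R7C1 = 4: row 7 has {3,6,8}; col 1 has {2,5,7,8,9}; box has {1,2,3,5,6,7,8,9} → only 4 remains.
R9C5 = 4: row 9 has {1,2,6,7,8,9}; col 5 has {2,3,5}; box has {8} → only 4 remains.
R9C7 = 5: row 9 has {1,2,4,6,7,8,9}; col 7 has {1,2,3,4,8}; box has {2,3,4,6,9} → only 5 remains.
R7C7 = 7: row 7 has {3,4,6,8}; col 7 has {1,2,3,4,5,8}; box has {2,3,4,5,6,9} → only 7 remains.
R7C9 = 1: row 7 has {3,4,6,7,8}; col 9 has {2,3,5}; box has {2,3,4,5,6,7,9} → only 1 remains.
R8C9 = 8: row 8 has {2,3,4,5,9}; col 9 has {1,2,3,5}; box has {1,2,3,4,5,6,7,9} → only 8 remains.
R9C6 = 3: row 9 has {1,2,4,5,6,7,8,9}; col 6 has {7,8,9}; box has {4,8} → only 3 remains.
R7C5 = 9: row 7 has {1,3,4,6,7,8}; col 5 has {2,3,4,5}; box has {3,4,8} → only 9 remains.
R4C5 = 6: row 4 has {1,2,3,8}; col 5 has {2,3,4,5,9}; box has {2,3,4,5,7,8} → only 6 remains.
R5C6 = 1: row 5 has {4,5,8}; col 6 has {3,7,8,9}; box has {2,3,4,5,6,7,8} → only 1 remains.
R6C4 = 9: row 6 has {2,3,5,7,8}; col 4 has {2,3,4,7,8}; box has {1,2,3,4,5,6,7,8} → only 9 remains.
R7C4 = 5: row 7 has {1,3,4,6,7,8,9}; col 4 has {2,3,4,7,8,9}; box has {3,4,8,9} → only 5 remains.
R7C6 = 2: row 7 has {1,3,4,5,6,7,8,9}; col 6 has {1,3,7,8,9}; box has {3,4,5,8,9} → only 2 remains.
R8C6 = 6: row 8 has {2,3,4,5,8,9}; col 6 has {1,2,3,7,8,9}; box has {2,3,4,5,8,9} → only 6 remains.
R2C6 = 4: row 2 has {2,3,5,7}; col 6 has {1,2,3,6,7,8,9}; box has {2,3,7,9} → only 4 remains.
R2C8 = 8: row 2 has {2,3,4,5,7}; col 8 has {1,3,5,6,9}; box has {1,2,3,5} → only 8 remains.
R3C6 = 5: row 3 has {1,2,3,8}; col 6 has {1,2,3,4,6,7,8,9}; box has {2,3,4,7,9} → only 5 remains.
R8C4 = 1: row 8 has {2,3,4,5,6,8,9}; col 4 has {2,3,4,5,7,8,9}; box has {2,3,4,5,6,8,9} → only 1 remains.
R8C5 = 7: row 8 has {1,2,3,4,5,6,8,9}; col 5 has {2,3,4,5,6,9}; box has {1,2,3,4,5,6,8,9} → only 7 remains.
R1C8 = 4: row 1 has {2,3,7,9}; col 8 has {1,3,5,6,8,9}; box has {1,2,3,5,8} → only 4 remains.
R1C9 = 6: row 1 has {2,3,4,7,9}; col 9 has {1,2,3,5,8}; box has {1,2,3,4,5,8} → only 6 remains.
R2C4 = 6: row 2 has {2,3,4,5,7,8}; col 4 has {1,2,3,4,5,7,8,9}; box has {2,3,4,5,7,9} → only 6 remains.
R2C5 = 1: row 2 has {2,3,4,5,6,7,8}; col 5 has {2,3,4,5,6,7,9}; box has {2,3,4,5,6,7,9} → only 1 remains.
R3C7 = 9: row 3 has {1,2,3,5,8}; col 7 has {1,2,3,4,5,7,8}; box has {1,2,3,4,5,6,8} → only 9 remains.
R3C9 = 7: row 3 has {1,2,3,5,8,9}; col 9 has {1,2,3,5,6,8}; box has {1,2,3,4,5,6,8,9} → only 7 remains.
R4C8 = 7: row 4 has {1,2,3,6,8}; col 8 has {1,3,4,5,6,8,9}; box has {1,3,5,8} → only 7 remains.
R5C7 = 6: row 5 has {1,4,5,8}; col 7 has {1,2,3,4,5,7,8,9}; box has {1,3,5,7,8} → only 6 remains.
R5C8 = 2: row 5 has {1,4,5,6,8}; col 8 has {1,3,4,5,6,7,8,9}; box has {1,3,5,6,7,8} → only 2 remains.
R5C9 = 9: row 5 has {1,2,4,5,6,8}; col 9 has {1,2,3,5,6,7,8}; box has {1,2,3,5,6,7,8} → only 9 remains.
R1C1 = 1: row 1 has {2,3,4,6,7,9}; col 1 has {2,4,5,7,8,9}; box has {2,3,7,8} → only 1 remains.
R1C2 = 5: row 1 has {1,2,3,4,6,7,9}; col 2 has {1,2,3,8}; box has {1,2,3,7,8} → only 5 remains.
R1C5 = 8: row 1 has {1,2,3,4,5,6,7,9}; col 5 has {1,2,3,4,5,6,7,9}; box has {1,2,3,4,5,6,7,9} → only 8 remains.
R2C3 = 9: row 2 has {1,2,3,4,5,6,7,8}; col 3 has {2,3,6,7,8}; box has {1,2,3,5,7,8} → only 9 remains.
R3C3 = 4: row 3 has {1,2,3,5,7,8,9}; col 3 has {2,3,6,7,8,9}; box has {1,2,3,5,7,8,9} → only 4 remains.
R4C3 = 5: row 4 has {1,2,3,6,7,8}; col 3 has {2,3,4,6,7,8,9}; box has {2,8} → only 5 remains.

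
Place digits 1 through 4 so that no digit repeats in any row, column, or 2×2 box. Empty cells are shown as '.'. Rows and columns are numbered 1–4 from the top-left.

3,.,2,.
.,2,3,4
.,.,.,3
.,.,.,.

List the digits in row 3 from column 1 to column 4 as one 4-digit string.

2143

R1C4 = 1 (sole candidate).
R2C1 = 1 (sole candidate).
R4C4 = 2 (sole candidate).
R1C2 = 4 (sole candidate).
R3C2 = 1: row 3 has {3}; col 2 has {2,4}; box has {} → only 1 remains.
R3C3 = 4: row 3 has {1,3}; col 3 has {2,3}; box has {2,3} → only 4 remains.
R4C1 = 4 (sole candidate).
R4C2 = 3 (sole candidate).
R4C3 = 1 (sole candidate).
R3C1 = 2: row 3 has {1,3,4}; col 1 has {1,3,4}; box has {1,3,4} → only 2 remains.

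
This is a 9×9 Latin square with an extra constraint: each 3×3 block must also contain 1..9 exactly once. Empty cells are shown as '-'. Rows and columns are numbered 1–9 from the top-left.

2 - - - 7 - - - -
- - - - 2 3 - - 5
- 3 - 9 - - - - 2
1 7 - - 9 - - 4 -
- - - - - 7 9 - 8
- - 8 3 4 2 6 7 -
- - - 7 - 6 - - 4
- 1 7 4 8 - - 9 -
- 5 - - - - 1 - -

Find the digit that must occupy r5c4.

1

r4c9 = 3: row 4 has {1,4,7,9}; col 9 has {2,4,5,8}; box has {4,6,7,8,9} → only 3 remains.
r6c2 = 9: row 6 has {2,3,4,6,7,8}; col 2 has {1,3,5,7}; box has {1,7,8} → only 9 remains.
r6c9 = 1: row 6 has {2,3,4,6,7,8,9}; col 9 has {2,3,4,5,8}; box has {3,4,6,7,8,9} → only 1 remains.
r8c6 = 5: row 8 has {1,4,7,8,9}; col 6 has {2,3,6,7}; box has {4,6,7,8} → only 5 remains.
r8c9 = 6: row 8 has {1,4,5,7,8,9}; col 9 has {1,2,3,4,5,8}; box has {1,4,9} → only 6 remains.
r9c4 = 2: row 9 has {1,5}; col 4 has {3,4,7,9}; box has {4,5,6,7,8} → only 2 remains.
r9c5 = 3: row 9 has {1,2,5}; col 5 has {2,4,7,8,9}; box has {2,4,5,6,7,8} → only 3 remains.
r9c6 = 9: row 9 has {1,2,3,5}; col 6 has {2,3,5,6,7}; box has {2,3,4,5,6,7,8} → only 9 remains.
r9c8 = 8: row 9 has {1,2,3,5,9}; col 8 has {4,7,9}; box has {1,4,6,9} → only 8 remains.
r9c9 = 7: row 9 has {1,2,3,5,8,9}; col 9 has {1,2,3,4,5,6,8}; box has {1,4,6,8,9} → only 7 remains.
r1c9 = 9: row 1 has {2,7}; col 9 has {1,2,3,4,5,6,7,8}; box has {2,5} → only 9 remains.
r4c6 = 8: row 4 has {1,3,4,7,9}; col 6 has {2,3,5,6,7,9}; box has {2,3,4,7,9} → only 8 remains.
r6c1 = 5: row 6 has {1,2,3,4,6,7,8,9}; col 1 has {1,2}; box has {1,7,8,9} → only 5 remains.
r7c5 = 1: row 7 has {4,6,7}; col 5 has {2,3,4,7,8,9}; box has {2,3,4,5,6,7,8,9} → only 1 remains.
r8c1 = 3: row 8 has {1,4,5,6,7,8,9}; col 1 has {1,2,5}; box has {1,5,7} → only 3 remains.
r8c7 = 2: row 8 has {1,3,4,5,6,7,8,9}; col 7 has {1,6,9}; box has {1,4,6,7,8,9} → only 2 remains.
r4c7 = 5: row 4 has {1,3,4,7,8,9}; col 7 has {1,2,6,9}; box has {1,3,4,6,7,8,9} → only 5 remains.
r5c8 = 2: row 5 has {7,8,9}; col 8 has {4,7,8,9}; box has {1,3,4,5,6,7,8,9} → only 2 remains.
r7c7 = 3: row 7 has {1,4,6,7}; col 7 has {1,2,5,6,9}; box has {1,2,4,6,7,8,9} → only 3 remains.
r7c8 = 5: row 7 has {1,3,4,6,7}; col 8 has {2,4,7,8,9}; box has {1,2,3,4,6,7,8,9} → only 5 remains.
r4c4 = 6: row 4 has {1,3,4,5,7,8,9}; col 4 has {2,3,4,7,9}; box has {2,3,4,7,8,9} → only 6 remains.
r5c5 = 5: row 5 has {2,7,8,9}; col 5 has {1,2,3,4,7,8,9}; box has {2,3,4,6,7,8,9} → only 5 remains.
r3c5 = 6: row 3 has {2,3,9}; col 5 has {1,2,3,4,5,7,8,9}; box has {2,3,7,9} → only 6 remains.
r3c8 = 1: row 3 has {2,3,6,9}; col 8 has {2,4,5,7,8,9}; box has {2,5,9} → only 1 remains.
r4c3 = 2: row 4 has {1,3,4,5,6,7,8,9}; col 3 has {7,8}; box has {1,5,7,8,9} → only 2 remains.
r5c4 = 1: row 5 has {2,5,7,8,9}; col 4 has {2,3,4,6,7,9}; box has {2,3,4,5,6,7,8,9} → only 1 remains.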